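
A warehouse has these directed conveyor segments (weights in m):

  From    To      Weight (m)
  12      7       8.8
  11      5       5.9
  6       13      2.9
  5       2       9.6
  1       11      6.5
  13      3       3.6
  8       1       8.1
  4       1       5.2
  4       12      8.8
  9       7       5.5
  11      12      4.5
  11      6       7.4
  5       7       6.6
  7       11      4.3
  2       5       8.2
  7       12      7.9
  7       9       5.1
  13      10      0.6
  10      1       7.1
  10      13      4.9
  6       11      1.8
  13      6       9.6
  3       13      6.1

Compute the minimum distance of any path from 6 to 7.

Running Dijkstra from 6:
6: 0
11: 1.8  (via 6)
13: 2.9  (via 6)
10: 3.5  (via 13)
12: 6.3  (via 11)
3: 6.5  (via 13)
5: 7.7  (via 11)
1: 10.6  (via 10)
7: 14.3  (via 5)
Shortest route: 6 → 11 → 5 → 7 = 14.3 m.

14.3 m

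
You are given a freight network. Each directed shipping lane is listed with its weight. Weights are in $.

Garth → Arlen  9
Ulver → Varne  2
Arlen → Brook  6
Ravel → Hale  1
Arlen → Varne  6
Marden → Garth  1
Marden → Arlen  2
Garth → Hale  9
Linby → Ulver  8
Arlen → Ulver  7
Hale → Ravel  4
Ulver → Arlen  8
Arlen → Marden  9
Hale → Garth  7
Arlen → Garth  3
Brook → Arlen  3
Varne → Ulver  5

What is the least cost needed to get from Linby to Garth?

$19

Running Dijkstra from Linby:
Linby: 0
Ulver: 8  (via Linby)
Varne: 10  (via Ulver)
Arlen: 16  (via Ulver)
Garth: 19  (via Arlen)
Shortest route: Linby–Ulver–Arlen–Garth = $19.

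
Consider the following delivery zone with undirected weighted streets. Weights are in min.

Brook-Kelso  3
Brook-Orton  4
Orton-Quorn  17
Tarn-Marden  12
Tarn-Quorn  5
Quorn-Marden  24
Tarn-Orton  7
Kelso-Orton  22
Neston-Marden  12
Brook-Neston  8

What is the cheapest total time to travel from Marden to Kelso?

Compare a few routes:
Marden–Tarn–Quorn–Orton–Brook–Kelso: 12+5+17+4+3 = 41
Marden–Neston–Brook–Kelso: 12+8+3 = 23
Marden–Tarn–Orton–Brook–Kelso: 12+7+4+3 = 26
Marden–Tarn–Orton–Kelso: 12+7+22 = 41
The minimum is 23 min via Marden–Neston–Brook–Kelso.

23 min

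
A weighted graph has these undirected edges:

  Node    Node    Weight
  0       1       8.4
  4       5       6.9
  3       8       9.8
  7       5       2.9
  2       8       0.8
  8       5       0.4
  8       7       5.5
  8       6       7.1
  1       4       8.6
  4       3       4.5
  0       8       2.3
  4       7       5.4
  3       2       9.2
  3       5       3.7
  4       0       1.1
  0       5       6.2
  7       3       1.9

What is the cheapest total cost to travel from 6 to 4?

10.5

Shortest distances from 6:
6: 0
8: 7.1  (via 6)
5: 7.5  (via 8)
2: 7.9  (via 8)
0: 9.4  (via 8)
7: 10.4  (via 5)
4: 10.5  (via 0)
Shortest route: 6–8–0–4 = 10.5.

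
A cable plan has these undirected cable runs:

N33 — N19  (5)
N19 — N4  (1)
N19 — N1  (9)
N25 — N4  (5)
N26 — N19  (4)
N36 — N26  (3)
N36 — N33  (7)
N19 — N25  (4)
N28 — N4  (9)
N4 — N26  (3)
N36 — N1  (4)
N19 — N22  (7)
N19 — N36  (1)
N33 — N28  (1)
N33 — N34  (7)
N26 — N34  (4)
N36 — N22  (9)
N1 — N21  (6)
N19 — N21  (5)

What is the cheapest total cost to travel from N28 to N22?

Shortest distances from N28:
N28: 0
N33: 1  (via N28)
N19: 6  (via N33)
N36: 7  (via N19)
N4: 7  (via N19)
N34: 8  (via N33)
N25: 10  (via N19)
N26: 10  (via N19)
N21: 11  (via N19)
N1: 11  (via N36)
N22: 13  (via N19)
Shortest route: N28 → N33 → N19 → N22 = 13.

13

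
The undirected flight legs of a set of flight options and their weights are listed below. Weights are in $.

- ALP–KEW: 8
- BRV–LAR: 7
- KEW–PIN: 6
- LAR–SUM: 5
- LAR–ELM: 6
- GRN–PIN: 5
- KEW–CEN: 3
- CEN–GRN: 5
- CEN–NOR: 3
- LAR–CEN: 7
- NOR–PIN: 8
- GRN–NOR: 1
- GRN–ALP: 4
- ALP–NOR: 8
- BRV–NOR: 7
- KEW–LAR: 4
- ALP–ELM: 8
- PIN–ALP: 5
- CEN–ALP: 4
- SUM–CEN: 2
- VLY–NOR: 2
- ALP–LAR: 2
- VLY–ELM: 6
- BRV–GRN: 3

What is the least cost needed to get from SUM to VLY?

$7

Candidate routes:
SUM–CEN–NOR–VLY: 2+3+2 = 7
SUM–CEN–GRN–NOR–VLY: 2+5+1+2 = 10
Cheapest is SUM–CEN–NOR–VLY at $7.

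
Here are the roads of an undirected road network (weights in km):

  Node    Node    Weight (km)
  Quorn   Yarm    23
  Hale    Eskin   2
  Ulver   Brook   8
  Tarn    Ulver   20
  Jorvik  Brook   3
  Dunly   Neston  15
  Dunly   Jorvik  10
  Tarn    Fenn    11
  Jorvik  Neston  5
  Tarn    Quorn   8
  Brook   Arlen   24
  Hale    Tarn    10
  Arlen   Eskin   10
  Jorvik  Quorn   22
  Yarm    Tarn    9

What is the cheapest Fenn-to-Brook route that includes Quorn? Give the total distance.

Best Fenn to Quorn: Fenn–Tarn–Quorn costing 19
Best Quorn to Brook: Quorn–Jorvik–Brook costing 25
Total via Quorn: 19 + 25 = 44 km.

44 km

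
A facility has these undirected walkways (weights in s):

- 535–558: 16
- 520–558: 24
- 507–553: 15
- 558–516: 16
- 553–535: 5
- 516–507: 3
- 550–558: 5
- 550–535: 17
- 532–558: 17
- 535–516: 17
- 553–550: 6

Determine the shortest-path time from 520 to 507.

Settle nodes by increasing distance from 520:
520: 0
558: 24  (via 520)
550: 29  (via 558)
553: 35  (via 550)
535: 40  (via 558)
516: 40  (via 558)
532: 41  (via 558)
507: 43  (via 516)
Shortest route: 520 → 558 → 516 → 507 = 43 s.

43 s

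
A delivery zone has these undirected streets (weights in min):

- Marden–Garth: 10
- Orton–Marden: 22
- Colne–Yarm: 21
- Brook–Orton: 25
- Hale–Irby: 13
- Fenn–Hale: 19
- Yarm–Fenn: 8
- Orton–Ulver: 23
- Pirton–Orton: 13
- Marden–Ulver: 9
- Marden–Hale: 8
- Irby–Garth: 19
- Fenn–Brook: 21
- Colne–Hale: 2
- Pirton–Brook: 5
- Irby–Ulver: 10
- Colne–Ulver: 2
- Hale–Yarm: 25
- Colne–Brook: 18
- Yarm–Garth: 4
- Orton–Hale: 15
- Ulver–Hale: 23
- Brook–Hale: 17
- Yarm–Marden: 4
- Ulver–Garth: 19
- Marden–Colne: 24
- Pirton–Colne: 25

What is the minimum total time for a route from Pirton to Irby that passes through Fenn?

57 min

Shortest Pirton→Fenn: Pirton → Brook → Fenn = 26
Best Fenn to Irby: Fenn → Yarm → Garth → Irby costing 31
Total via Fenn: 26 + 31 = 57 min.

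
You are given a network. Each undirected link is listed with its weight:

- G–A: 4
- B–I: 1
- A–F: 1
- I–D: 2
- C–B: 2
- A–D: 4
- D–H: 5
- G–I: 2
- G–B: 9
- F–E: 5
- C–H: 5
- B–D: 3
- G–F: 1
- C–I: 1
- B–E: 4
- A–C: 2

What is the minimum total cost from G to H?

8

Shortest distances from G:
G: 0
F: 1  (via G)
A: 2  (via F)
I: 2  (via G)
B: 3  (via I)
C: 3  (via I)
D: 4  (via I)
E: 6  (via F)
H: 8  (via C)
Shortest route: G–I–C–H = 8.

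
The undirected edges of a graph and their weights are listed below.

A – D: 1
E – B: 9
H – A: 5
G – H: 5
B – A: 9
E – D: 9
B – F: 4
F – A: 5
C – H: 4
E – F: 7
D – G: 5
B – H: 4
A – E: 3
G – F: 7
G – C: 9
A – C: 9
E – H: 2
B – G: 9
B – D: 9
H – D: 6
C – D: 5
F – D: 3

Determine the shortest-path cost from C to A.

Settle nodes by increasing distance from C:
C: 0
H: 4  (via C)
D: 5  (via C)
A: 6  (via D)
Shortest route: C → D → A = 6.

6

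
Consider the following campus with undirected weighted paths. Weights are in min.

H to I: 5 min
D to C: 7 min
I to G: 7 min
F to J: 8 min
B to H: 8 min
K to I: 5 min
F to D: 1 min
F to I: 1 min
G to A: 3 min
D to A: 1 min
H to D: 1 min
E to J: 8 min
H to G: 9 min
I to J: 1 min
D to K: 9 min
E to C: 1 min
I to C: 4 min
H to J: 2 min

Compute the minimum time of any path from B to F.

Compare a few routes:
B - H - D - F: 8+1+1 = 10
B - H - I - F: 8+5+1 = 14
B - H - J - I - F: 8+2+1+1 = 12
Cheapest is B - H - D - F at 10 min.

10 min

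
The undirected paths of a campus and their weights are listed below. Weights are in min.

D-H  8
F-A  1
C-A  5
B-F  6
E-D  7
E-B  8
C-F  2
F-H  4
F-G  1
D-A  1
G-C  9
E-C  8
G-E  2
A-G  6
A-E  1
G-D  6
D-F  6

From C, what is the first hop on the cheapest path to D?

Enumerating some paths:
C - A - D: 5+1 = 6
C - F - A - D: 2+1+1 = 4
The minimum is 4 min via C - F - A - D.
So from C the first move is to F.

F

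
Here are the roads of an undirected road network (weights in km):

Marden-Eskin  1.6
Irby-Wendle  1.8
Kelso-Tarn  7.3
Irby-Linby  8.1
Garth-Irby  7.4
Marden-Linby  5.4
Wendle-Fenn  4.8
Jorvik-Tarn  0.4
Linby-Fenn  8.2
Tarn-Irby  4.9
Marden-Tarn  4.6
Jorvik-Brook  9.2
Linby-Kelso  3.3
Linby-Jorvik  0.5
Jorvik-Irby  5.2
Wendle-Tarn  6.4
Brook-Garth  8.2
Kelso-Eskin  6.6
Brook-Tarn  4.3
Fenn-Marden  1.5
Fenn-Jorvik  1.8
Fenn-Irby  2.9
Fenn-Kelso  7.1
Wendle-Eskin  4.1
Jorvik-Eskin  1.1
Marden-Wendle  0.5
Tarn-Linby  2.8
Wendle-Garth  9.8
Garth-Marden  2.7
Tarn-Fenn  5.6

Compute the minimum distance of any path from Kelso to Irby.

Settle nodes by increasing distance from Kelso:
Kelso: 0
Linby: 3.3  (via Kelso)
Jorvik: 3.8  (via Linby)
Tarn: 4.2  (via Jorvik)
Eskin: 4.9  (via Jorvik)
Fenn: 5.6  (via Jorvik)
Marden: 6.5  (via Eskin)
Wendle: 7  (via Marden)
Brook: 8.5  (via Tarn)
Irby: 8.5  (via Fenn)
Shortest route: Kelso–Linby–Jorvik–Fenn–Irby = 8.5 km.

8.5 km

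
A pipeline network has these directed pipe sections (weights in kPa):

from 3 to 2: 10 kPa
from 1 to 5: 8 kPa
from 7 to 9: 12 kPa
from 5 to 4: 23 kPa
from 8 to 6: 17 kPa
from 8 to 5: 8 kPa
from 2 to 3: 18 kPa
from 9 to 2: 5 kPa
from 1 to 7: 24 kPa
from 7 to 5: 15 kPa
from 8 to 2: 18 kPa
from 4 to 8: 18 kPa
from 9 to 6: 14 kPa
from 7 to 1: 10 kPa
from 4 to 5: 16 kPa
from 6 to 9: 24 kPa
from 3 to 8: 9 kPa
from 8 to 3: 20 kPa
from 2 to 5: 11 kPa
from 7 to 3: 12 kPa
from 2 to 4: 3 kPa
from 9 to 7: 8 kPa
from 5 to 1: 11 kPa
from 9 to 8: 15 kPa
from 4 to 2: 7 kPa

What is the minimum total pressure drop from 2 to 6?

Running Dijkstra from 2:
2: 0
4: 3  (via 2)
5: 11  (via 2)
3: 18  (via 2)
8: 21  (via 4)
1: 22  (via 5)
6: 38  (via 8)
Shortest route: 2–4–8–6 = 38 kPa.

38 kPa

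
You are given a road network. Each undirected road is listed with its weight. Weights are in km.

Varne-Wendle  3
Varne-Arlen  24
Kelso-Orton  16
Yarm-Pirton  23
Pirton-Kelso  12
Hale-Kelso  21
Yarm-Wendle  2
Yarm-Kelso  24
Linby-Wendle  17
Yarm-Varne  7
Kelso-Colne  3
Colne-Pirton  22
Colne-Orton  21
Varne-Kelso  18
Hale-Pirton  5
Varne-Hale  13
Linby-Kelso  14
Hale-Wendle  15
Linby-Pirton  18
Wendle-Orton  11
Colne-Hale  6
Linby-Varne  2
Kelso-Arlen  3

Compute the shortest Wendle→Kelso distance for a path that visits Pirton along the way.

Best Wendle to Pirton: Wendle–Hale–Pirton costing 20
Shortest Pirton→Kelso: Pirton–Kelso = 12
Total via Pirton: 20 + 12 = 32 km.

32 km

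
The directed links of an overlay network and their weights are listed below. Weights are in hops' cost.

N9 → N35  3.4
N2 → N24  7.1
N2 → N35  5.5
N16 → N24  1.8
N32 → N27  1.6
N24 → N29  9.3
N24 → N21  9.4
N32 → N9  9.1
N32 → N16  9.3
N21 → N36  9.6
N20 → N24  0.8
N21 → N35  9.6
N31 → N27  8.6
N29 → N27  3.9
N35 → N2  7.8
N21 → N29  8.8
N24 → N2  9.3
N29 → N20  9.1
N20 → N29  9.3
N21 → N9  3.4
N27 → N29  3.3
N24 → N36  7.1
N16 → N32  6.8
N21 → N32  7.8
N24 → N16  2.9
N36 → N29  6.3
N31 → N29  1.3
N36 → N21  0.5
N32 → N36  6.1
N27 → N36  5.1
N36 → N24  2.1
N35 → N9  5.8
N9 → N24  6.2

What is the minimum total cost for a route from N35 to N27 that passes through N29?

Shortest N35→N29: N35–N9–N24–N29 = 21.3
Best N29 to N27: N29–N27 costing 3.9
Total via N29: 21.3 + 3.9 = 25.2 hops' cost.

25.2 hops' cost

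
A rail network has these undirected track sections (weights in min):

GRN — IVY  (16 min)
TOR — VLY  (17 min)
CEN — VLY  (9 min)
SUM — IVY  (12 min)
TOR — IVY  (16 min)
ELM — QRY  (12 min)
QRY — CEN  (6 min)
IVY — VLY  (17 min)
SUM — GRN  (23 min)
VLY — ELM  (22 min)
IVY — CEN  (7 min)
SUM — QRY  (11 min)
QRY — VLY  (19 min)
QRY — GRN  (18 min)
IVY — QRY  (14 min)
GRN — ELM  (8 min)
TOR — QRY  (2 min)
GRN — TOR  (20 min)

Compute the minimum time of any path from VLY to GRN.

30 min

Running Dijkstra from VLY:
VLY: 0
CEN: 9  (via VLY)
QRY: 15  (via CEN)
IVY: 16  (via CEN)
TOR: 17  (via VLY)
ELM: 22  (via VLY)
SUM: 26  (via QRY)
GRN: 30  (via ELM)
Shortest route: VLY → ELM → GRN = 30 min.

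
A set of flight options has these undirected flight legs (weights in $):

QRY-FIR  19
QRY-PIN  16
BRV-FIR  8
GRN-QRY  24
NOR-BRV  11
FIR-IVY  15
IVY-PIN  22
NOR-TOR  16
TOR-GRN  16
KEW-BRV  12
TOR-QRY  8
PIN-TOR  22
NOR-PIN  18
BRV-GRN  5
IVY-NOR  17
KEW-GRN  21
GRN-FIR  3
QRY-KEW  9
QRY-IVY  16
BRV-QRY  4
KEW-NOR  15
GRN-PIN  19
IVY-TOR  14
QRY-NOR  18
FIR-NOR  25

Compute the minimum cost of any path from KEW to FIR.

Enumerating some paths:
KEW → QRY → BRV → GRN → FIR: 9+4+5+3 = 21
KEW → BRV → FIR: 12+8 = 20
The minimum is $20 via KEW → BRV → FIR.

$20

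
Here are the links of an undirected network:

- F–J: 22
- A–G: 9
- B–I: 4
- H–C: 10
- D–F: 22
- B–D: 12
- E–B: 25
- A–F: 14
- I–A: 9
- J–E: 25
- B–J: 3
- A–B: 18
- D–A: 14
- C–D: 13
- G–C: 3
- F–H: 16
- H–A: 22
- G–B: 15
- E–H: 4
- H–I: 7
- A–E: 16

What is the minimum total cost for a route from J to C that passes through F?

48

Shortest J→F: J–F = 22
Best F to C: F–H–C costing 26
Total via F: 22 + 26 = 48.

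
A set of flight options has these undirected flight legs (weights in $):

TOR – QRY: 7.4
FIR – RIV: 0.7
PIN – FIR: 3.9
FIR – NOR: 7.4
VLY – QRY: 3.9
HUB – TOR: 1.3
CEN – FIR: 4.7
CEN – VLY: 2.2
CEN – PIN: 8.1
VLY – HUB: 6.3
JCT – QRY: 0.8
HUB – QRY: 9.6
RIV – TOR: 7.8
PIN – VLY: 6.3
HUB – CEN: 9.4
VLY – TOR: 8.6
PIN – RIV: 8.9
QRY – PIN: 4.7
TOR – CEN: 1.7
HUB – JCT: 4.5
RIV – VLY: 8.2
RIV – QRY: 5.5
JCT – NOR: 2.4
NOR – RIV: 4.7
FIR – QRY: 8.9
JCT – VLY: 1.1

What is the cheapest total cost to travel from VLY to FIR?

$6.9

Candidate routes:
VLY–CEN–FIR: 2.2+4.7 = 6.9
VLY–JCT–QRY–RIV–FIR: 1.1+0.8+5.5+0.7 = 8.1
The minimum is $6.9 via VLY–CEN–FIR.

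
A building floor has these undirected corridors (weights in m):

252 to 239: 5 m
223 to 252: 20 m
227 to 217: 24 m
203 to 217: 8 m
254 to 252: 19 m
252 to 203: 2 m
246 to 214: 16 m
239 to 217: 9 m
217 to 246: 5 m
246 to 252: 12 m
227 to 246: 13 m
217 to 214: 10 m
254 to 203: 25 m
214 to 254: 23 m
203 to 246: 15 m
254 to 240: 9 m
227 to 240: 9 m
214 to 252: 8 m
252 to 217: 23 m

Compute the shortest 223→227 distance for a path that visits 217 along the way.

Best 223 to 217: 223 → 252 → 203 → 217 costing 30
Best 217 to 227: 217 → 246 → 227 costing 18
Total via 217: 30 + 18 = 48 m.

48 m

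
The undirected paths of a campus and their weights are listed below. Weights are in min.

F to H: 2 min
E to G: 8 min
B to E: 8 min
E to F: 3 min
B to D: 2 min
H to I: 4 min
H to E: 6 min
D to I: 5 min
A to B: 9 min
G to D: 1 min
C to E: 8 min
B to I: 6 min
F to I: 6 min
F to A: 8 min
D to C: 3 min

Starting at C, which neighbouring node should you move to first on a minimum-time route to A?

D

Compare a few routes:
C - D - I - F - A: 3+5+6+8 = 22
C - D - B - A: 3+2+9 = 14
C - D - I - H - F - A: 3+5+4+2+8 = 22
C - E - F - A: 8+3+8 = 19
The minimum is 14 min via C - D - B - A.
So from C the first move is to D.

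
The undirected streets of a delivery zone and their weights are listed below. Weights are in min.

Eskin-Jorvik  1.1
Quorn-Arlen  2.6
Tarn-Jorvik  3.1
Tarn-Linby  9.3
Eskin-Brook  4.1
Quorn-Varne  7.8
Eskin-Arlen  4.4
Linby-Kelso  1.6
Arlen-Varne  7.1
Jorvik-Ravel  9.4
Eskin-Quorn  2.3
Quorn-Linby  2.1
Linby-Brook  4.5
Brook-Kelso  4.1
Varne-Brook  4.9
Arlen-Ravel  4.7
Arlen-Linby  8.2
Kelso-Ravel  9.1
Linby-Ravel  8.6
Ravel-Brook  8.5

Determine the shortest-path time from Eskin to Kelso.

6 min

Compare a few routes:
Eskin → Quorn → Linby → Kelso: 2.3+2.1+1.6 = 6
Eskin → Brook → Kelso: 4.1+4.1 = 8.2
Eskin → Brook → Linby → Kelso: 4.1+4.5+1.6 = 10.2
Eskin → Arlen → Quorn → Linby → Kelso: 4.4+2.6+2.1+1.6 = 10.7
The minimum is 6 min via Eskin → Quorn → Linby → Kelso.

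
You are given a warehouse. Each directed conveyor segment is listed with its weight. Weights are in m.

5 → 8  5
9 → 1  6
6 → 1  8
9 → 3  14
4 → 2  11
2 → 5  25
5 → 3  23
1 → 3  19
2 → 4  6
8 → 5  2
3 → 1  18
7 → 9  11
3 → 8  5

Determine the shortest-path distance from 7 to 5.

32 m

Enumerating some paths:
7 → 9 → 3 → 8 → 5: 11+14+5+2 = 32
7 → 9 → 1 → 3 → 8 → 5: 11+6+19+5+2 = 43
The minimum is 32 m via 7 → 9 → 3 → 8 → 5.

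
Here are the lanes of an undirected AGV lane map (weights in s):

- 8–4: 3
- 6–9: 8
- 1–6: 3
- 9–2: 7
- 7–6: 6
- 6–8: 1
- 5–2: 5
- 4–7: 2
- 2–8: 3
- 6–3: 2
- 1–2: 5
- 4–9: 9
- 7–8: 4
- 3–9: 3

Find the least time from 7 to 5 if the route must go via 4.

13 s

Shortest 7→4: 7 → 4 = 2
Best 4 to 5: 4 → 8 → 2 → 5 costing 11
Total via 4: 2 + 11 = 13 s.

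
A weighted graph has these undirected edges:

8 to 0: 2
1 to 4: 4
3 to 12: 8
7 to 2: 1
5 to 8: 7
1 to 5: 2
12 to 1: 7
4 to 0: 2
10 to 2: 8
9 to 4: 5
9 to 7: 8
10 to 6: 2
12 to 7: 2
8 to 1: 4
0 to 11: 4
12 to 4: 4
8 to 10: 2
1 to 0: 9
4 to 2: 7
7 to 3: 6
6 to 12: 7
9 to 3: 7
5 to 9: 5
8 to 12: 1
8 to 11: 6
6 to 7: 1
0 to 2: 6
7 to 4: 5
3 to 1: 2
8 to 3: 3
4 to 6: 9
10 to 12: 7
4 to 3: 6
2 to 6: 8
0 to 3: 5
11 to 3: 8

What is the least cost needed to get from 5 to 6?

Shortest distances from 5:
5: 0
1: 2  (via 5)
3: 4  (via 1)
9: 5  (via 5)
4: 6  (via 1)
8: 6  (via 1)
12: 7  (via 8)
0: 8  (via 4)
10: 8  (via 8)
7: 9  (via 12)
2: 10  (via 7)
6: 10  (via 10)
Shortest route: 5 → 1 → 8 → 10 → 6 = 10.

10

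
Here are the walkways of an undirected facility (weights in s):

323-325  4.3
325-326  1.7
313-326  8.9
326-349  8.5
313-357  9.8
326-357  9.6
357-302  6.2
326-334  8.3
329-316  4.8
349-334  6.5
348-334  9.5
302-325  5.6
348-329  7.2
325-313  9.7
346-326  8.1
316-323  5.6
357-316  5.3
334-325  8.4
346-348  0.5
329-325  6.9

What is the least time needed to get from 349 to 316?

Shortest distances from 349:
349: 0
334: 6.5  (via 349)
326: 8.5  (via 349)
325: 10.2  (via 326)
323: 14.5  (via 325)
302: 15.8  (via 325)
348: 16  (via 334)
346: 16.5  (via 348)
329: 17.1  (via 325)
313: 17.4  (via 326)
357: 18.1  (via 326)
316: 20.1  (via 323)
Shortest route: 349 → 326 → 325 → 323 → 316 = 20.1 s.

20.1 s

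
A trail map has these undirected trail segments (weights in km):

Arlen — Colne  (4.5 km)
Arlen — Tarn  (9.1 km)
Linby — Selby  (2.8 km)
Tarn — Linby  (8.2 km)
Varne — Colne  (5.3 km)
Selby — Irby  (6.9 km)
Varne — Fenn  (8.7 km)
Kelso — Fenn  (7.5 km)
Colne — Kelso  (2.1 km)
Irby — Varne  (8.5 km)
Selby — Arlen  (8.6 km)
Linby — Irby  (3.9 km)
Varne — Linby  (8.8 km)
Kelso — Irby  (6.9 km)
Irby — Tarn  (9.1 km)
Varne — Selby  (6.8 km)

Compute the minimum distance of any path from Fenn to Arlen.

14.1 km

Shortest distances from Fenn:
Fenn: 0
Kelso: 7.5  (via Fenn)
Varne: 8.7  (via Fenn)
Colne: 9.6  (via Kelso)
Arlen: 14.1  (via Colne)
Shortest route: Fenn–Kelso–Colne–Arlen = 14.1 km.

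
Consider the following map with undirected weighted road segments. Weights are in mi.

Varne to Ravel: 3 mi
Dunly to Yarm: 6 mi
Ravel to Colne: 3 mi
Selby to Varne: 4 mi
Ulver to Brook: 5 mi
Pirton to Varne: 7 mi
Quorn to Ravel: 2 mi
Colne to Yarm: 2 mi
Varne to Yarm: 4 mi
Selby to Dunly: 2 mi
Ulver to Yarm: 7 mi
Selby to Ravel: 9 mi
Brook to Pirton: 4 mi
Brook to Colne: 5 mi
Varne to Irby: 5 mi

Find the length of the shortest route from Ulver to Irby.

16 mi

Candidate routes:
Ulver - Yarm - Varne - Irby: 7+4+5 = 16
Ulver - Brook - Pirton - Varne - Irby: 5+4+7+5 = 21
Ulver - Yarm - Colne - Ravel - Varne - Irby: 7+2+3+3+5 = 20
Cheapest is Ulver - Yarm - Varne - Irby at 16 mi.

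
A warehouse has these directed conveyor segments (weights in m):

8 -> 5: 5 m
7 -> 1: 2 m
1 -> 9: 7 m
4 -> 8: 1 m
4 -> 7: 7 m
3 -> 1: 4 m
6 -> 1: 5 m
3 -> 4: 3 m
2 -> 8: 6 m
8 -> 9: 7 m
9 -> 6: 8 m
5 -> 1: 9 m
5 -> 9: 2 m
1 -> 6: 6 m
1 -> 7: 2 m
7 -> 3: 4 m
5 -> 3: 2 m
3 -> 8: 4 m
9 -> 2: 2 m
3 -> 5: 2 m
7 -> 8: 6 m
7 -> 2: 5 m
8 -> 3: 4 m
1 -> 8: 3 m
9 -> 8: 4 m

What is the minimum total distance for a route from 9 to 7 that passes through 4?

18 m

Best 9 to 4: 9 → 8 → 3 → 4 costing 11
Shortest 4→7: 4 → 7 = 7
Total via 4: 11 + 7 = 18 m.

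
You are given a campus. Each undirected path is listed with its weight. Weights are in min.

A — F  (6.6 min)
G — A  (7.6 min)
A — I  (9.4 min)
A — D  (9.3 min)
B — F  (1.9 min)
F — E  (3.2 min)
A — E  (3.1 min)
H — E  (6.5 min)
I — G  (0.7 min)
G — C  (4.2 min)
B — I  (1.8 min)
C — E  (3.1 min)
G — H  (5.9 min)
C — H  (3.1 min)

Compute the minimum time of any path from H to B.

8.4 min

Settle nodes by increasing distance from H:
H: 0
C: 3.1  (via H)
G: 5.9  (via H)
E: 6.2  (via C)
I: 6.6  (via G)
B: 8.4  (via I)
Shortest route: H → G → I → B = 8.4 min.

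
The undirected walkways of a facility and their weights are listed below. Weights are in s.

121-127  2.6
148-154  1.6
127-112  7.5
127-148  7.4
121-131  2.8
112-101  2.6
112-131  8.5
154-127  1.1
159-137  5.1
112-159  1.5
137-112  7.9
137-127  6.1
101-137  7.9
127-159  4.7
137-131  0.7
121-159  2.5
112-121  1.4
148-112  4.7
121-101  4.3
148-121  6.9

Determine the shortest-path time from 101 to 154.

Compare a few routes:
101 → 121 → 127 → 154: 4.3+2.6+1.1 = 8
101 → 112 → 121 → 127 → 154: 2.6+1.4+2.6+1.1 = 7.7
101 → 112 → 159 → 127 → 154: 2.6+1.5+4.7+1.1 = 9.9
101 → 112 → 148 → 154: 2.6+4.7+1.6 = 8.9
Cheapest is 101 → 112 → 121 → 127 → 154 at 7.7 s.

7.7 s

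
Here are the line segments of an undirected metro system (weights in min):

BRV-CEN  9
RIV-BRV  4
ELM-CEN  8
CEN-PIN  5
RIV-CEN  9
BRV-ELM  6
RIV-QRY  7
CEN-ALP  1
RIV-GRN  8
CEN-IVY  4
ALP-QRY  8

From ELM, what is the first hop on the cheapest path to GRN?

Enumerating some paths:
ELM - BRV - RIV - GRN: 6+4+8 = 18
ELM - CEN - RIV - GRN: 8+9+8 = 25
The minimum is 18 min via ELM - BRV - RIV - GRN.
So from ELM the first move is to BRV.

BRV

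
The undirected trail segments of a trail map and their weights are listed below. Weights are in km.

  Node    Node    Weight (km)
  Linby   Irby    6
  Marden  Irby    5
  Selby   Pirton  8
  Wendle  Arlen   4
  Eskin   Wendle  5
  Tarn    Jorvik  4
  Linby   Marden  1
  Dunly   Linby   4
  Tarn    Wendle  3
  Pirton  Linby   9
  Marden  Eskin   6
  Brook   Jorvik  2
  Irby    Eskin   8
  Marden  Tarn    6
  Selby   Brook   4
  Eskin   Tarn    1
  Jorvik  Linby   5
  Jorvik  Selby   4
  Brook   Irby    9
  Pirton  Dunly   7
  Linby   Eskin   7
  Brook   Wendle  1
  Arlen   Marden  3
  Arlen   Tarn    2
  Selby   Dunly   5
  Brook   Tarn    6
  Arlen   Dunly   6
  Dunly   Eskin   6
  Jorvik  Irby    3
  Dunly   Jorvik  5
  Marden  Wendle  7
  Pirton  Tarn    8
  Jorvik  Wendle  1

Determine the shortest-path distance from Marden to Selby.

Settle nodes by increasing distance from Marden:
Marden: 0
Linby: 1  (via Marden)
Arlen: 3  (via Marden)
Tarn: 5  (via Arlen)
Dunly: 5  (via Linby)
Irby: 5  (via Marden)
Eskin: 6  (via Marden)
Jorvik: 6  (via Linby)
Wendle: 7  (via Marden)
Brook: 8  (via Jorvik)
Selby: 10  (via Dunly)
Shortest route: Marden → Linby → Dunly → Selby = 10 km.

10 km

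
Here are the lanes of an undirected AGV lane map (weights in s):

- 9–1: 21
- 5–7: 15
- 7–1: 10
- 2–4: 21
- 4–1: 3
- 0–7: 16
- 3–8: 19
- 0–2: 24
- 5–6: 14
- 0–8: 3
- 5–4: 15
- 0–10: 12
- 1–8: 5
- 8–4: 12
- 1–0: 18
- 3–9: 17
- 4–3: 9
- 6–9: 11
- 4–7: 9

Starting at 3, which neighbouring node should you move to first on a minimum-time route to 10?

4

Compare a few routes:
3 → 8 → 0 → 10: 19+3+12 = 34
3 → 4 → 1 → 8 → 0 → 10: 9+3+5+3+12 = 32
The minimum is 32 s via 3 → 4 → 1 → 8 → 0 → 10.
So from 3 the first move is to 4.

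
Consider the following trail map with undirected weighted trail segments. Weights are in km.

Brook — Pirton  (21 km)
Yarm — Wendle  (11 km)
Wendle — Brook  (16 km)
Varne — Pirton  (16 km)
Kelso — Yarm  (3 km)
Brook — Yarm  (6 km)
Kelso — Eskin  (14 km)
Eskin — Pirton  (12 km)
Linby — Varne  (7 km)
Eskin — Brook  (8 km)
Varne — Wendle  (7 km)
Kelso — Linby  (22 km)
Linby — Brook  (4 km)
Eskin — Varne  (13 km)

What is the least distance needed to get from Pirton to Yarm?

26 km

Enumerating some paths:
Pirton–Eskin–Kelso–Yarm: 12+14+3 = 29
Pirton–Varne–Linby–Brook–Yarm: 16+7+4+6 = 33
Pirton–Brook–Yarm: 21+6 = 27
Pirton–Eskin–Brook–Yarm: 12+8+6 = 26
The minimum is 26 km via Pirton–Eskin–Brook–Yarm.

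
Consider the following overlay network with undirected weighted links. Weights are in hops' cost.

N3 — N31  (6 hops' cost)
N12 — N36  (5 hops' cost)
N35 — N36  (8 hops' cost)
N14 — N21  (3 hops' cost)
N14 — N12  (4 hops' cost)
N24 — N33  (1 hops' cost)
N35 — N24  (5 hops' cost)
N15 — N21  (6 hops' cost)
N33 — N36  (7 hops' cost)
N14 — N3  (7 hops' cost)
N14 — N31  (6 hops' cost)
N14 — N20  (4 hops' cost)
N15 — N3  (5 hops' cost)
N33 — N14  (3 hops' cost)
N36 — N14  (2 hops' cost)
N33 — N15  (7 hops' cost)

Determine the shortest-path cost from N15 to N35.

13 hops' cost

Candidate routes:
N15 → N21 → N14 → N33 → N24 → N35: 6+3+3+1+5 = 18
N15 → N33 → N24 → N35: 7+1+5 = 13
The minimum is 13 hops' cost via N15 → N33 → N24 → N35.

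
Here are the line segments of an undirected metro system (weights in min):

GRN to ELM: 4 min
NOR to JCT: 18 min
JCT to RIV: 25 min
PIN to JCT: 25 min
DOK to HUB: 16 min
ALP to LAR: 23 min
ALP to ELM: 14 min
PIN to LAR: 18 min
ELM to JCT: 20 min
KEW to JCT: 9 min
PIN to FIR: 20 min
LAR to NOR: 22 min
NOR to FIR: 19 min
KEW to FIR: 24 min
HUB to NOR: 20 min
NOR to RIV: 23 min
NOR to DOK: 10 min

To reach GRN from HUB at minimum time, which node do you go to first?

Compare a few routes:
HUB → NOR → JCT → ELM → GRN: 20+18+20+4 = 62
HUB → DOK → NOR → JCT → ELM → GRN: 16+10+18+20+4 = 68
HUB → DOK → NOR → LAR → ALP → ELM → GRN: 16+10+22+23+14+4 = 89
HUB → NOR → LAR → ALP → ELM → GRN: 20+22+23+14+4 = 83
Cheapest is HUB → NOR → JCT → ELM → GRN at 62 min.
So from HUB the first move is to NOR.

NOR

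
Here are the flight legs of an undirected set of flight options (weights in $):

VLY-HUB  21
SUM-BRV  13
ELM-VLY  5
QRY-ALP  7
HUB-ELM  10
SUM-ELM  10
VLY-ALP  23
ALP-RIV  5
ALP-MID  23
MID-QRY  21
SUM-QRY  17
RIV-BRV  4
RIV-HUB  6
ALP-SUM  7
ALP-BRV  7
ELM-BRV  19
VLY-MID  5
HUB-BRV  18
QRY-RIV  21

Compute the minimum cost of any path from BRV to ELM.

Enumerating some paths:
BRV - ELM: 19 = 19
BRV - RIV - HUB - ELM: 4+6+10 = 20
Cheapest is BRV - ELM at $19.

$19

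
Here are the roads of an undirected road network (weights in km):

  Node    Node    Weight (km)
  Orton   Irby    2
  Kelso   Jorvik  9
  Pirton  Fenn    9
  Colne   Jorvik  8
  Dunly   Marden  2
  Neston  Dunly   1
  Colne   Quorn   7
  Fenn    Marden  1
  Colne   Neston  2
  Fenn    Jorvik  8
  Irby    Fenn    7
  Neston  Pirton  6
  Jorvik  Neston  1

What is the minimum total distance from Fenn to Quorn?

13 km

Settle nodes by increasing distance from Fenn:
Fenn: 0
Marden: 1  (via Fenn)
Dunly: 3  (via Marden)
Neston: 4  (via Dunly)
Jorvik: 5  (via Neston)
Colne: 6  (via Neston)
Irby: 7  (via Fenn)
Orton: 9  (via Irby)
Pirton: 9  (via Fenn)
Quorn: 13  (via Colne)
Shortest route: Fenn → Marden → Dunly → Neston → Colne → Quorn = 13 km.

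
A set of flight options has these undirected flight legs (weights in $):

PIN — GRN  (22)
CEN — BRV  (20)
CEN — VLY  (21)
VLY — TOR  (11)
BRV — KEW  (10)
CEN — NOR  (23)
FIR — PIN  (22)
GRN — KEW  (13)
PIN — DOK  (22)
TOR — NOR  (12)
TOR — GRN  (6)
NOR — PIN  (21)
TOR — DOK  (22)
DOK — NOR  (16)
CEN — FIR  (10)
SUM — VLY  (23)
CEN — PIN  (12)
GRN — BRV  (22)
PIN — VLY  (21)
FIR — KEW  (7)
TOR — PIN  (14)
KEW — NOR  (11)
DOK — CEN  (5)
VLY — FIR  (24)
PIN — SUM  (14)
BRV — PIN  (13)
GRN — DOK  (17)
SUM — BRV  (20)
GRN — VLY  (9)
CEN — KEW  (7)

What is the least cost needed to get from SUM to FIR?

$36

Enumerating some paths:
SUM–BRV–KEW–FIR: 20+10+7 = 37
SUM–PIN–CEN–KEW–FIR: 14+12+7+7 = 40
SUM–PIN–FIR: 14+22 = 36
SUM–PIN–BRV–KEW–FIR: 14+13+10+7 = 44
Cheapest is SUM–PIN–FIR at $36.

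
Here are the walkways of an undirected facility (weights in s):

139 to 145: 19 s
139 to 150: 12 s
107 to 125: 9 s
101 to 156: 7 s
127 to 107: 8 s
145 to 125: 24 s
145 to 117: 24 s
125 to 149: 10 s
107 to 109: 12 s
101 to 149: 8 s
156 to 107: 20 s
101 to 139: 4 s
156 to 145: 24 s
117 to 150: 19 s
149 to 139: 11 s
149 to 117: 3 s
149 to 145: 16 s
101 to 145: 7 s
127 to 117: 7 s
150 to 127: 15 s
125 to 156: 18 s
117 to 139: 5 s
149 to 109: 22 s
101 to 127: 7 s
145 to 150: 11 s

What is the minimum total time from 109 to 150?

Shortest distances from 109:
109: 0
107: 12  (via 109)
127: 20  (via 107)
125: 21  (via 107)
149: 22  (via 109)
117: 25  (via 149)
101: 27  (via 127)
139: 30  (via 117)
156: 32  (via 107)
145: 34  (via 101)
150: 35  (via 127)
Shortest route: 109–107–127–150 = 35 s.

35 s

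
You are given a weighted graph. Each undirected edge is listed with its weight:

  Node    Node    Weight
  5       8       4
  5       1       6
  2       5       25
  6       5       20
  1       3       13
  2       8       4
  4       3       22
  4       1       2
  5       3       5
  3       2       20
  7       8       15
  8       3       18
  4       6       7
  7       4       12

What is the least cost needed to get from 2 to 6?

23

Enumerating some paths:
2 - 8 - 5 - 1 - 4 - 6: 4+4+6+2+7 = 23
2 - 8 - 5 - 3 - 1 - 4 - 6: 4+4+5+13+2+7 = 35
2 - 8 - 5 - 6: 4+4+20 = 28
2 - 8 - 7 - 4 - 6: 4+15+12+7 = 38
Cheapest is 2 - 8 - 5 - 1 - 4 - 6 at 23.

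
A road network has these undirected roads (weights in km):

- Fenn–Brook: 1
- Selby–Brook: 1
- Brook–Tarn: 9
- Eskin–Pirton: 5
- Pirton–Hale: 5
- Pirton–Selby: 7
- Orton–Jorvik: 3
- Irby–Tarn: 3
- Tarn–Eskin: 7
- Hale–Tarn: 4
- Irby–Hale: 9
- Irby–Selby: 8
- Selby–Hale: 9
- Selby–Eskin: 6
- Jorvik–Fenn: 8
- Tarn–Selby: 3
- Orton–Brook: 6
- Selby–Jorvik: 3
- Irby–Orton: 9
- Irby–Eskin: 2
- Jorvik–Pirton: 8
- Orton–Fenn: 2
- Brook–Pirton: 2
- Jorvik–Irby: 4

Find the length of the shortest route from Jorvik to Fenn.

Candidate routes:
Jorvik → Orton → Fenn: 3+2 = 5
Jorvik → Fenn: 8 = 8
Cheapest is Jorvik → Orton → Fenn at 5 km.

5 km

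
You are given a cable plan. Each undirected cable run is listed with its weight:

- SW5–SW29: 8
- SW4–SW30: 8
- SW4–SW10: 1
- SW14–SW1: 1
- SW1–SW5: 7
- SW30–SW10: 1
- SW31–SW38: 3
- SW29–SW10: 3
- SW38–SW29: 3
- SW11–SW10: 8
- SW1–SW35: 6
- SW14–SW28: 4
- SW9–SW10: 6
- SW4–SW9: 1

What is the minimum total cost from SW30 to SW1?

19

Settle nodes by increasing distance from SW30:
SW30: 0
SW10: 1  (via SW30)
SW4: 2  (via SW10)
SW9: 3  (via SW4)
SW29: 4  (via SW10)
SW38: 7  (via SW29)
SW11: 9  (via SW10)
SW31: 10  (via SW38)
SW5: 12  (via SW29)
SW1: 19  (via SW5)
Shortest route: SW30–SW10–SW29–SW5–SW1 = 19.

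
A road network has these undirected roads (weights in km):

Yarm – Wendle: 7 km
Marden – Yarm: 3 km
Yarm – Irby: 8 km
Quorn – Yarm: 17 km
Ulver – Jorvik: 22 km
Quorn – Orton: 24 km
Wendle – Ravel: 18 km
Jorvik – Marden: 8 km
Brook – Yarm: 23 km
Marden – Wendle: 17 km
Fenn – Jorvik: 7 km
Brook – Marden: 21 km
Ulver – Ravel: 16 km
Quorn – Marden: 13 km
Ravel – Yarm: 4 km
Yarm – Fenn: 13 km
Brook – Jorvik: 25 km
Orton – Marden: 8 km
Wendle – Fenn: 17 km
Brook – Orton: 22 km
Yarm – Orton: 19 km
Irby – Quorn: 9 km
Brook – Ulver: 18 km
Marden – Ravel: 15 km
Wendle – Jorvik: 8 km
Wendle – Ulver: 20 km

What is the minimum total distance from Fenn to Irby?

21 km

Candidate routes:
Fenn–Yarm–Irby: 13+8 = 21
Fenn–Jorvik–Marden–Yarm–Irby: 7+8+3+8 = 26
The minimum is 21 km via Fenn–Yarm–Irby.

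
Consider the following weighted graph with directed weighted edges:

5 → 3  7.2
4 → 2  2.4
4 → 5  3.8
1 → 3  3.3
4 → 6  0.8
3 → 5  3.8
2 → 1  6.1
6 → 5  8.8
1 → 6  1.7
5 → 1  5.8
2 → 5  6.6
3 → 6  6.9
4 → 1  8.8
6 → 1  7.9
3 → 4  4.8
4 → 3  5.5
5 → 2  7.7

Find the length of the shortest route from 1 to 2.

Compare a few routes:
1 - 3 - 5 - 2: 3.3+3.8+7.7 = 14.8
1 - 6 - 5 - 2: 1.7+8.8+7.7 = 18.2
1 - 3 - 4 - 2: 3.3+4.8+2.4 = 10.5
1 - 3 - 4 - 5 - 2: 3.3+4.8+3.8+7.7 = 19.6
The minimum is 10.5 via 1 - 3 - 4 - 2.

10.5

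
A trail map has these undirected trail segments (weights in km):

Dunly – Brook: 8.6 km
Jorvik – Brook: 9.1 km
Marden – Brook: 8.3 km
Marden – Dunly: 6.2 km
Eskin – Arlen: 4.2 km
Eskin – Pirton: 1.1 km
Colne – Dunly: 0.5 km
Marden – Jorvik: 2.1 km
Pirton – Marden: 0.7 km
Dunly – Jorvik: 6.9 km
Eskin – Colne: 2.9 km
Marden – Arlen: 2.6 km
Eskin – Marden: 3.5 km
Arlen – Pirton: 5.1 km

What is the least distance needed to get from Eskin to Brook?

10.1 km

Candidate routes:
Eskin–Pirton–Marden–Brook: 1.1+0.7+8.3 = 10.1
Eskin–Colne–Dunly–Brook: 2.9+0.5+8.6 = 12
Eskin–Marden–Brook: 3.5+8.3 = 11.8
The minimum is 10.1 km via Eskin–Pirton–Marden–Brook.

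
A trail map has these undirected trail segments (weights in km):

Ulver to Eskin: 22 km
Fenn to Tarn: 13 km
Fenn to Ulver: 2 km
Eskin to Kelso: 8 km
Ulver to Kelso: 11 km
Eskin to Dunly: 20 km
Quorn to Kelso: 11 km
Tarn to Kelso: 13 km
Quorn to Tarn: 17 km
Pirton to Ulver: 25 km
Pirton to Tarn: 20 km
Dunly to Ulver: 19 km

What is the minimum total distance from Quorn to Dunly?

Settle nodes by increasing distance from Quorn:
Quorn: 0
Kelso: 11  (via Quorn)
Tarn: 17  (via Quorn)
Eskin: 19  (via Kelso)
Ulver: 22  (via Kelso)
Fenn: 24  (via Ulver)
Pirton: 37  (via Tarn)
Dunly: 39  (via Eskin)
Shortest route: Quorn → Kelso → Eskin → Dunly = 39 km.

39 km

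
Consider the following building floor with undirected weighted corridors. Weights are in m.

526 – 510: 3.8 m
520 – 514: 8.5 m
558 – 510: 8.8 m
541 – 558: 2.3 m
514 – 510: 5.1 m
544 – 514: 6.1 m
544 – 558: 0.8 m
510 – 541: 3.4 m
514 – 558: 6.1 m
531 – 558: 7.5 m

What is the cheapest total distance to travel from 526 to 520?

Candidate routes:
526 - 510 - 541 - 558 - 544 - 514 - 520: 3.8+3.4+2.3+0.8+6.1+8.5 = 24.9
526 - 510 - 558 - 514 - 520: 3.8+8.8+6.1+8.5 = 27.2
526 - 510 - 541 - 558 - 514 - 520: 3.8+3.4+2.3+6.1+8.5 = 24.1
526 - 510 - 514 - 520: 3.8+5.1+8.5 = 17.4
Cheapest is 526 - 510 - 514 - 520 at 17.4 m.

17.4 m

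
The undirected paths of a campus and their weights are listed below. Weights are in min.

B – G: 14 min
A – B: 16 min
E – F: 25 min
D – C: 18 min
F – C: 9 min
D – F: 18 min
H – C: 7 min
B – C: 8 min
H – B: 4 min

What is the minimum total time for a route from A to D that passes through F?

51 min

Shortest A→F: A–B–C–F = 33
Best F to D: F–D costing 18
Total via F: 33 + 18 = 51 min.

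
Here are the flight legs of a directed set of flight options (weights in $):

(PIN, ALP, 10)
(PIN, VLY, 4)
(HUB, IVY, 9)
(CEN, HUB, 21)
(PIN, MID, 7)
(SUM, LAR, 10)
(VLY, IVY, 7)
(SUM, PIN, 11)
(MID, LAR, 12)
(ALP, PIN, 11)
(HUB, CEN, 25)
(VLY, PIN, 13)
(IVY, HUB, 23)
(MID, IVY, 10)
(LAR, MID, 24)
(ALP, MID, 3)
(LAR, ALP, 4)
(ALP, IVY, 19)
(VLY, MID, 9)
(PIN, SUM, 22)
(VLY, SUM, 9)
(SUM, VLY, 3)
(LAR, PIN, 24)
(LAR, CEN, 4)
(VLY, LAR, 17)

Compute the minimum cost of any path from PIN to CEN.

$23

Enumerating some paths:
PIN - VLY - LAR - CEN: 4+17+4 = 25
PIN - MID - LAR - CEN: 7+12+4 = 23
Cheapest is PIN - MID - LAR - CEN at $23.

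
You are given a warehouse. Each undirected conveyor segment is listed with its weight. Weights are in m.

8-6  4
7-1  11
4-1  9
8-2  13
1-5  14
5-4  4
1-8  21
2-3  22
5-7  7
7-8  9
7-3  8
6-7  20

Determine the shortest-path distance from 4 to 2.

33 m

Compare a few routes:
4–5–7–3–2: 4+7+8+22 = 41
4–5–7–8–2: 4+7+9+13 = 33
Cheapest is 4–5–7–8–2 at 33 m.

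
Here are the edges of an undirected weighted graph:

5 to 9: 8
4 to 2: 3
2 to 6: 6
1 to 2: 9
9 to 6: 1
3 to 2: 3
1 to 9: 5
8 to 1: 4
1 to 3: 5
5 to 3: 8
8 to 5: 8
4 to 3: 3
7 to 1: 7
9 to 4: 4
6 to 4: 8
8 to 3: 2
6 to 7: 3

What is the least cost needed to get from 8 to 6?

10

Running Dijkstra from 8:
8: 0
3: 2  (via 8)
1: 4  (via 8)
2: 5  (via 3)
4: 5  (via 3)
5: 8  (via 8)
9: 9  (via 1)
6: 10  (via 9)
Shortest route: 8 → 1 → 9 → 6 = 10.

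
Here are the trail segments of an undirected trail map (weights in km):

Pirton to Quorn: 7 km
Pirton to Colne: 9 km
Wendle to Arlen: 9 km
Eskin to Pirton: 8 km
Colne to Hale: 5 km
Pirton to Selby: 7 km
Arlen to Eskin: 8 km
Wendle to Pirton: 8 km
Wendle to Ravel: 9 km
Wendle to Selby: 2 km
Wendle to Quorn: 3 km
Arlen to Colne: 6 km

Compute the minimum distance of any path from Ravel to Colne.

Shortest distances from Ravel:
Ravel: 0
Wendle: 9  (via Ravel)
Selby: 11  (via Wendle)
Quorn: 12  (via Wendle)
Pirton: 17  (via Wendle)
Arlen: 18  (via Wendle)
Colne: 24  (via Arlen)
Shortest route: Ravel–Wendle–Arlen–Colne = 24 km.

24 km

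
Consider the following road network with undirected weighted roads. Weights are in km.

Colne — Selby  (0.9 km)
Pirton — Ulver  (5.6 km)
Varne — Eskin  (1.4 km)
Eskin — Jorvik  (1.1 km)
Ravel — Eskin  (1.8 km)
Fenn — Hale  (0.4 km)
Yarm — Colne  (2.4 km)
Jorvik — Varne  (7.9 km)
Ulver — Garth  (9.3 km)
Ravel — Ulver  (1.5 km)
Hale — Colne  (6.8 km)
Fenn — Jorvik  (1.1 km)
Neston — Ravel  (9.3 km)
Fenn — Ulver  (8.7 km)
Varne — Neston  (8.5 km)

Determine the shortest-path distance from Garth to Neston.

Running Dijkstra from Garth:
Garth: 0
Ulver: 9.3  (via Garth)
Ravel: 10.8  (via Ulver)
Eskin: 12.6  (via Ravel)
Jorvik: 13.7  (via Eskin)
Varne: 14  (via Eskin)
Fenn: 14.8  (via Jorvik)
Pirton: 14.9  (via Ulver)
Hale: 15.2  (via Fenn)
Neston: 20.1  (via Ravel)
Shortest route: Garth → Ulver → Ravel → Neston = 20.1 km.

20.1 km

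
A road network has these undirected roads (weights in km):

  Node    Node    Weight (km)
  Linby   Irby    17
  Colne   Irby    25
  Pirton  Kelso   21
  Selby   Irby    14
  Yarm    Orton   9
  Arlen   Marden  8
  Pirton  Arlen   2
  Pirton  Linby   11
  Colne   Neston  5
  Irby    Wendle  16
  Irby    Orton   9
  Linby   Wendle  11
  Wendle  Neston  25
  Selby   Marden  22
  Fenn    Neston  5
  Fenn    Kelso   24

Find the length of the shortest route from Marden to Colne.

61 km

Settle nodes by increasing distance from Marden:
Marden: 0
Arlen: 8  (via Marden)
Pirton: 10  (via Arlen)
Linby: 21  (via Pirton)
Selby: 22  (via Marden)
Kelso: 31  (via Pirton)
Wendle: 32  (via Linby)
Irby: 36  (via Selby)
Orton: 45  (via Irby)
Yarm: 54  (via Orton)
Fenn: 55  (via Kelso)
Neston: 57  (via Wendle)
Colne: 61  (via Irby)
Shortest route: Marden → Selby → Irby → Colne = 61 km.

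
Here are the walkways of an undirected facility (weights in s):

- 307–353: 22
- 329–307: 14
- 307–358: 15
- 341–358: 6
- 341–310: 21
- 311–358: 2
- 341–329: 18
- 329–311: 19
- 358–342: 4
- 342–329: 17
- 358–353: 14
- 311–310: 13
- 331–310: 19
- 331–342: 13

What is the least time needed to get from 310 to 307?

30 s

Running Dijkstra from 310:
310: 0
311: 13  (via 310)
358: 15  (via 311)
331: 19  (via 310)
342: 19  (via 358)
341: 21  (via 310)
353: 29  (via 358)
307: 30  (via 358)
Shortest route: 310–311–358–307 = 30 s.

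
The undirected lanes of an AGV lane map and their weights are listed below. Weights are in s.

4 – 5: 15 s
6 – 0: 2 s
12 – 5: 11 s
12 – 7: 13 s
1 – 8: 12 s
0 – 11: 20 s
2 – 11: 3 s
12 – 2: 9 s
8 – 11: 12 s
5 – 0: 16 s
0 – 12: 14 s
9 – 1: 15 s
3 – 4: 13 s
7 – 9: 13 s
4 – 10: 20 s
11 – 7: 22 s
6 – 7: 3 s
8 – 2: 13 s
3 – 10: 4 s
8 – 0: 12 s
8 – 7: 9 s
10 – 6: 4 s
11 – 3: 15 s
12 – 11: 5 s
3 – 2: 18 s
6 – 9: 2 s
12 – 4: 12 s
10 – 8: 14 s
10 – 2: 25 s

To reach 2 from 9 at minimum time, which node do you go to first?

Enumerating some paths:
9 → 6 → 0 → 12 → 11 → 2: 2+2+14+5+3 = 26
9 → 6 → 0 → 12 → 2: 2+2+14+9 = 27
Cheapest is 9 → 6 → 0 → 12 → 11 → 2 at 26 s.
So from 9 the first move is to 6.

6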